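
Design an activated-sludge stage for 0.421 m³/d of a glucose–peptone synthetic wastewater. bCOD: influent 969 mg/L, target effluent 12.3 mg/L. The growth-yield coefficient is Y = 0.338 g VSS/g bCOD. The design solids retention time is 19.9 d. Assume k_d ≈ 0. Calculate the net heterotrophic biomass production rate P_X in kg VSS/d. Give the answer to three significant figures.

P_X ≈ 0.136 kg VSS/d

Since k_d ≈ 0, Y_obs = Y = 0.338 g VSS/g bCOD.
Substrate removed = Q·(S₀ − S) = 0.421 m³/d × (969 − 12.3) g/m³ = 4.03×10^2 g/d = 0.4028 kg/d.
So the net sludge growth is P_X = 0.3380 × 0.4028 = 0.1361 kg VSS/d.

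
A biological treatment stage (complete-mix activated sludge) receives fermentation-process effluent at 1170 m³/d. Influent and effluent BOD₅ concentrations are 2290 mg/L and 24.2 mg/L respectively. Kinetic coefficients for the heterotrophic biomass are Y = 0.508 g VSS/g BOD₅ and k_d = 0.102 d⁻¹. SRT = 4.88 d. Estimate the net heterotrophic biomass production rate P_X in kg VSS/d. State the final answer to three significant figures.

Y_obs = Y / (1 + k_d θ_c) = 0.508 / (1 + 0.102 × 4.88) = 0.508 / 1.498 = 0.3392.
Substrate removed = Q·(S₀ − S) = 1170 m³/d × (2290 − 24.2) g/m³ = 2.65×10^6 g/d = 2651 kg/d.
Biomass produced: P_X = Y_obs·Q·ΔS = 0.3392 × 2651 ≈ 899.1 kg VSS/d.

P_X ≈ 899 kg VSS/d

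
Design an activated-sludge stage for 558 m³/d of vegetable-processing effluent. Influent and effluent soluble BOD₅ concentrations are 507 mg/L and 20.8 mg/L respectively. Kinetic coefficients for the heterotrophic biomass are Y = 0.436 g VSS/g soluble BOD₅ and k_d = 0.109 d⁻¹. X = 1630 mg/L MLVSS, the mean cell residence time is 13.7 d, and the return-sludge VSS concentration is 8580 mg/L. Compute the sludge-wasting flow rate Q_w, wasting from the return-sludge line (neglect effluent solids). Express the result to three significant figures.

Rearranging the biomass balance for a CMAS with decay, V = Y·Q·ΔS·θ_c / [X·(1+k_d θ_c)] = 0.436 × 558 × (507 − 20.8) × 13.7 / [1630 × (1 + 0.109 × 13.7)] = 1.62×10^6 / 4064 = 398.7 m³.
θ_c = V·X/(Q_w·X_r) when wasting from the recycle, so Q_w = V·X/(θ_c·X_r) = 398.7 × 1630 / (13.7 × 8580) = 5.529 m³/d.

Q_w ≈ 5.53 m³/d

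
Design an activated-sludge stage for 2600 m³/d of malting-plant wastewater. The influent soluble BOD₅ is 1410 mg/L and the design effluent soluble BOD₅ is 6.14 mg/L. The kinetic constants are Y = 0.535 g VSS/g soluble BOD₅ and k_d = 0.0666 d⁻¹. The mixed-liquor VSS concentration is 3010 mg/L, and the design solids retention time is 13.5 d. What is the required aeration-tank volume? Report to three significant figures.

From the SRT design equation V = Y Q (S₀−S) θ_c / [X (1 + k_d θ_c)] = 0.535 × 2600 × (1410 − 6.14) × 13.5 / [3010 × (1 + 0.0666 × 13.5)] = 2.64×10^7 / 5716 = 4612 m³.

V ≈ 4610 m³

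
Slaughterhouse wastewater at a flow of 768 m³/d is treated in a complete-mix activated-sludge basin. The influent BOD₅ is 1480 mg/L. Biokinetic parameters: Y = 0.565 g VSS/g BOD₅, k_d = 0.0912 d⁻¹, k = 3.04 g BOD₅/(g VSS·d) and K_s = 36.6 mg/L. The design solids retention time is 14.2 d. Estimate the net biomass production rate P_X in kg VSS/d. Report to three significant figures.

P_X ≈ 279 kg VSS/d

For a completely mixed reactor with recycle the Lawrence–McCarty relation gives S = K_s·(1 + k_d·θ_c) / [θ_c·(Y·k − k_d) − 1] = 36.6 × (1 + 0.0912 × 14.2) / [14.2 × (0.565 × 3.04 − 0.0912) − 1] = 84.00 / 22.09 = 3.802 mg/L.
Observed yield with endogenous decay: Y_obs = Y / (1 + k_d·θ_c) = 0.565 / (1 + 0.0912 × 14.2) = 0.565 / 2.295 = 0.2462 g VSS/g BOD₅.
Q·(S₀ − S) = 768 × (1480 − 3.80) × 10⁻³ = 1134 kg/d removed.
P_X = Y_obs · Q(S₀ − S) = 0.2462 × 1134 = 279.1 kg VSS/d.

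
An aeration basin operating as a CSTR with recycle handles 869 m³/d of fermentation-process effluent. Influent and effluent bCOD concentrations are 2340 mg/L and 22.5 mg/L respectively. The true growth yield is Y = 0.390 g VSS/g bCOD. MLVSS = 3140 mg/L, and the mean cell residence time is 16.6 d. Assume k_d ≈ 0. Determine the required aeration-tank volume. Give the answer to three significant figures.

V ≈ 4150 m³

V·X = Y·Q·ΔS·θ_c gives V = 0.390 × 869 × (2340 − 22.5) × 16.6 / 3140 = 4152 m³.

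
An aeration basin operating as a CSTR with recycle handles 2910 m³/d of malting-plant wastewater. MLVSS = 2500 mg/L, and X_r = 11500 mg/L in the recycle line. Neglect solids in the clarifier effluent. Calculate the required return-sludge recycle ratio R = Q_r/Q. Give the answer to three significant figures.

R ≈ 0.278

R = Q_r/Q = X/(X_r − X) = 2500 / (11500 − 2500) = 0.2778.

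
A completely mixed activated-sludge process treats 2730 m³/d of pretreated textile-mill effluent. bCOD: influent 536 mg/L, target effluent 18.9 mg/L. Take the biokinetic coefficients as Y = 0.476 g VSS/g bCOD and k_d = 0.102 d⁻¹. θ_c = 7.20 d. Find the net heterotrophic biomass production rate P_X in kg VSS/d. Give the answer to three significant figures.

Observed yield with endogenous decay: Y_obs = Y / (1 + k_d·θ_c) = 0.476 / (1 + 0.102 × 7.20) = 0.476 / 1.734 = 0.2744 g VSS/g bCOD.
Substrate removed = Q·(S₀ − S) = 2730 m³/d × (536 − 18.9) g/m³ = 1.41×10^6 g/d = 1412 kg/d.
So the net sludge growth is P_X = 0.2744 × 1412 = 387.4 kg VSS/d.

P_X ≈ 387 kg VSS/d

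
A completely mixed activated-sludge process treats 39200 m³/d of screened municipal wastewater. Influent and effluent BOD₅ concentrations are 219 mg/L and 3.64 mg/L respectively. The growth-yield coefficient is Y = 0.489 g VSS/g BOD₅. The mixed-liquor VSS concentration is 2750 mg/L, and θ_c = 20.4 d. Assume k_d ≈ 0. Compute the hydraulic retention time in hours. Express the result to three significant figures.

τ ≈ 18.7 h

Biomass mass balance (decay neglected): V·X = Y·Q·(S₀ − S)·θ_c, so V = 0.489 × 39200 × (219 − 3.64) × 20.4 / 2750 = 30624 m³.
τ = V/Q = 30624/39200 = 0.7812 d, or 18.75 h.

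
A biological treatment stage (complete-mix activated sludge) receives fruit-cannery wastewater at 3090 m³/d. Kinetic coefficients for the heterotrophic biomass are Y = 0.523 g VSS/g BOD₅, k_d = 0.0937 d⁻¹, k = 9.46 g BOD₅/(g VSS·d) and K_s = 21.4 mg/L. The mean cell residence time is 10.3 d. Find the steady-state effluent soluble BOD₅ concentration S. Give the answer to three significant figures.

S ≈ 0.858 mg/L

Effluent substrate depends only on kinetics and SRT: S = K_s(1 + k_d θ_c) / [θ_c(Yk − k_d) − 1] = 21.4 × (1 + 0.0937 × 10.3) / [10.3 × (0.523 × 9.46 − 0.0937) − 1] = 42.05 / 48.99 = 0.8583 mg/L.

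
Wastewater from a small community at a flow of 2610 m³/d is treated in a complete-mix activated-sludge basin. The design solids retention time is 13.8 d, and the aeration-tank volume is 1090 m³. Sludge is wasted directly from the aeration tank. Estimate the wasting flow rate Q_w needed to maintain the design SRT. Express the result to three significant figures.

For wasting at MLVSS concentration, Q_w = V/θ_c = 1090/13.8 = 78.99 m³/d.

Q_w ≈ 79.0 m³/d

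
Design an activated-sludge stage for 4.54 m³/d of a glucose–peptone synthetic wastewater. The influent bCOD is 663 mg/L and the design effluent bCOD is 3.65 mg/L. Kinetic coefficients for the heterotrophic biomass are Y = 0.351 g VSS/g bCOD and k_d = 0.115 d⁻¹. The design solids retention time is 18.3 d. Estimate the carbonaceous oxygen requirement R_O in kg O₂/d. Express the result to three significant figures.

Y_obs = Y / (1 + k_d θ_c) = 0.351 / (1 + 0.115 × 18.3) = 0.351 / 3.105 = 0.1131.
Q·(S₀ − S) = 4.54 × (663 − 3.65) × 10⁻³ = 2.993 kg/d removed.
Net sludge production P_X = 0.1131 × 2.993 = 0.3384 kg VSS/d.
Carbonaceous O₂ demand = substrate oxidised − cell-mass equivalent = 2.993 − 1.42 × 0.3384 = 2.513 kg O₂/d.

R_O ≈ 2.51 kg O₂/d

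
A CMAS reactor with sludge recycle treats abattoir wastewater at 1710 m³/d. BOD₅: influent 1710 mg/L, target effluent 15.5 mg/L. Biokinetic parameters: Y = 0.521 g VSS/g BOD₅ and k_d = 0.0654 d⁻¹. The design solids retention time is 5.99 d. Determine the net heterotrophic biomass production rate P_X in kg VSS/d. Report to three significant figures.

Y_obs = Y / (1 + k_d θ_c) = 0.521 / (1 + 0.0654 × 5.99) = 0.521 / 1.392 = 0.3743.
Mass of BOD₅ removed per day: Q(S₀ − S) = 1710 × 1694 g/m³ = 2898 kg/d.
Biomass produced: P_X = Y_obs·Q·ΔS = 0.3743 × 2898 ≈ 1085 kg VSS/d.

P_X ≈ 1080 kg VSS/d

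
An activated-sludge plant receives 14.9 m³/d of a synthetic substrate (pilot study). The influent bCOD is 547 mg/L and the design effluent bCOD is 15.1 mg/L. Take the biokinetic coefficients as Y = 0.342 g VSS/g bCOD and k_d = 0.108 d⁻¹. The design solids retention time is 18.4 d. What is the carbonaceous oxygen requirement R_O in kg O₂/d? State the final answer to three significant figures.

Correct the yield for decay: Y_obs = Y/(1 + k_d θ_c) = 0.342 / (1 + 0.108 × 18.4) = 0.342 / 2.987 = 0.1145.
ΔS = 547 − 15.1 = 531.9 mg/L, so the substrate removal rate is 14.9 × 531.9/1000 = 7.925 kg bCOD/d.
P_X = Y_obs·Q·(S₀ − S) = 0.1145 × 7.925 = 0.9074 kg VSS/d.
R_O = Q·ΔS − 1.42 P_X = 7.925 − 1.288 = 6.637 kg O₂/d.

R_O ≈ 6.64 kg O₂/d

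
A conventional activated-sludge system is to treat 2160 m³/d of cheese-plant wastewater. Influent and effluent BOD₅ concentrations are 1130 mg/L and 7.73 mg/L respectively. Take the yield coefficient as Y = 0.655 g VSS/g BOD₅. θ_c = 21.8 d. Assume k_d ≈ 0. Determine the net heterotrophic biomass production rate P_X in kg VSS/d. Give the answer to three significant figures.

P_X ≈ 1590 kg VSS/d

With endogenous decay neglected, the observed yield equals the true yield: Y_obs = Y = 0.655 g VSS/g BOD₅.
Q·(S₀ − S) = 2160 × (1130 − 7.73) × 10⁻³ = 2424 kg/d removed.
P_X = Y_obs · Q(S₀ − S) = 0.6550 × 2424 = 1588 kg VSS/d.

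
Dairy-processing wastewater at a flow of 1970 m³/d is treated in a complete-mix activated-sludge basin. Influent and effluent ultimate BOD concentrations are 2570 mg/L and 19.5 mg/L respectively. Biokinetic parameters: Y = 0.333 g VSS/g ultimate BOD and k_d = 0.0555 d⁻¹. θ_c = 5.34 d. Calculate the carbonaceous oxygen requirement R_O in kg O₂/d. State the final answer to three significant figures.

R_O ≈ 3190 kg O₂/d

Correct the yield for decay: Y_obs = Y/(1 + k_d θ_c) = 0.333 / (1 + 0.0555 × 5.34) = 0.333 / 1.296 = 0.2569.
Q·(S₀ − S) = 1970 × (2570 − 19.5) × 10⁻³ = 5024 kg/d removed.
Net sludge production P_X = 0.2569 × 5024 = 1291 kg VSS/d.
Carbonaceous O₂ demand = substrate oxidised − cell-mass equivalent = 5024 − 1.42 × 1291 = 3192 kg O₂/d.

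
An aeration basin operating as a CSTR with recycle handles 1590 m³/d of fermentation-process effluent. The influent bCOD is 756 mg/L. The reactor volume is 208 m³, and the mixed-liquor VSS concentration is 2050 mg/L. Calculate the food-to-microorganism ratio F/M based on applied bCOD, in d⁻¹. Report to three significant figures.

F/M ≈ 2.82 d⁻¹

F/M = Q·S₀ / (V·X) = 1590 × 756 / (208.0 × 2050) = 2.819 g bCOD·(g VSS·d)⁻¹.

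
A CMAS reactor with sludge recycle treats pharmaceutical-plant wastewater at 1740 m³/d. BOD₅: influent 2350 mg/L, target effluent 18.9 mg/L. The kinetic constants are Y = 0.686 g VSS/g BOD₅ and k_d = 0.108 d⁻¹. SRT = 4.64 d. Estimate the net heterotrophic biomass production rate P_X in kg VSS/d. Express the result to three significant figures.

Y_obs = Y / (1 + k_d θ_c) = 0.686 / (1 + 0.108 × 4.64) = 0.686 / 1.501 = 0.4570.
Mass of BOD₅ removed per day: Q(S₀ − S) = 1740 × 2331 g/m³ = 4056 kg/d.
Biomass produced: P_X = Y_obs·Q·ΔS = 0.4570 × 4056 ≈ 1854 kg VSS/d.

P_X ≈ 1850 kg VSS/d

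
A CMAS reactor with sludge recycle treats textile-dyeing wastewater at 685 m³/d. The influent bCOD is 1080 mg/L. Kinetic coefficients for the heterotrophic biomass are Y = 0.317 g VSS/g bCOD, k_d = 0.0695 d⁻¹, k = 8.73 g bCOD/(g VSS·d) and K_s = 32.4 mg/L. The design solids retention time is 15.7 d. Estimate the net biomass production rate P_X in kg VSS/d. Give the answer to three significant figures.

For a completely mixed reactor with recycle the Lawrence–McCarty relation gives S = K_s·(1 + k_d·θ_c) / [θ_c·(Y·k − k_d) − 1] = 32.4 × (1 + 0.0695 × 15.7) / [15.7 × (0.317 × 8.73 − 0.0695) − 1] = 67.75 / 41.36 = 1.638 mg/L.
The observed yield is Y_obs = Y/(1 + k_d·θ_c) = 0.317 / (1 + 0.0695 × 15.7) = 0.317 / 2.091 = 0.1516 g VSS per g bCOD removed.
Mass of bCOD removed per day: Q(S₀ − S) = 685 × 1078 g/m³ = 738.7 kg/d.
So the net sludge growth is P_X = 0.1516 × 738.7 = 112.0 kg VSS/d.

P_X ≈ 112 kg VSS/d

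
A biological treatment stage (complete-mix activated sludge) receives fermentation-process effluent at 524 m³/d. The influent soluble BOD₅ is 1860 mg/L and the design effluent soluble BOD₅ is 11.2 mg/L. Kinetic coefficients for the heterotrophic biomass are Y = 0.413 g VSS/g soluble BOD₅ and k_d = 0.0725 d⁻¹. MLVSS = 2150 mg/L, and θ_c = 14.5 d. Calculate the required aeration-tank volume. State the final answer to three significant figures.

V ≈ 1320 m³

Rearranging the biomass balance for a CMAS with decay, V = Y·Q·ΔS·θ_c / [X·(1+k_d θ_c)] = 0.413 × 524 × (1860 − 11.2) × 14.5 / [2150 × (1 + 0.0725 × 14.5)] = 5.8×10^6 / 4410 = 1315 m³.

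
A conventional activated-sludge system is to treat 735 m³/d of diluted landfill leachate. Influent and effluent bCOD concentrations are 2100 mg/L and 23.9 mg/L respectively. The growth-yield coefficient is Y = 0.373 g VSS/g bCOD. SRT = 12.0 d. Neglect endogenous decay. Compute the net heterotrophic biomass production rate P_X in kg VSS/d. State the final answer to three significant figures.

No decay correction is needed, so Y_obs = Y = 0.373.
Substrate removed = Q·(S₀ − S) = 735 m³/d × (2100 − 23.9) g/m³ = 1.53×10^6 g/d = 1526 kg/d.
Net biomass production P_X = Y_obs × Q·(S₀ − S) = 0.3730 × 1526 = 569.2 kg VSS/d.

P_X ≈ 569 kg VSS/d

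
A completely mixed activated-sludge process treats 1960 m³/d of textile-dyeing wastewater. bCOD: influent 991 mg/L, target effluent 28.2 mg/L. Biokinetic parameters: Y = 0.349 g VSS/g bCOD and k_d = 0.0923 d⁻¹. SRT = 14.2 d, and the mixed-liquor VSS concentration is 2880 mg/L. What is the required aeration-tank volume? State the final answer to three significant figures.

From the SRT design equation V = Y Q (S₀−S) θ_c / [X (1 + k_d θ_c)] = 0.349 × 1960 × (991 − 28.2) × 14.2 / [2880 × (1 + 0.0923 × 14.2)] = 9.35×10^6 / 6655 = 1405 m³.

V ≈ 1410 m³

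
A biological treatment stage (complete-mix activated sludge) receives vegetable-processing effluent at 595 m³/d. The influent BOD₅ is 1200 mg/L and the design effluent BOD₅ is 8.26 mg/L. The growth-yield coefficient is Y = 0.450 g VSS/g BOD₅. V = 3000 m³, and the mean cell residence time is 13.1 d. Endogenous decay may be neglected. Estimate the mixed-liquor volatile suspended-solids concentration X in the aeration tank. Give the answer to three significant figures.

X = Y·Q·ΔS·θ_c / V = 0.450 × 595 × (1200 − 8.26) × 13.1 / 3000 = 1393 mg/L.

X ≈ 1390 mg/L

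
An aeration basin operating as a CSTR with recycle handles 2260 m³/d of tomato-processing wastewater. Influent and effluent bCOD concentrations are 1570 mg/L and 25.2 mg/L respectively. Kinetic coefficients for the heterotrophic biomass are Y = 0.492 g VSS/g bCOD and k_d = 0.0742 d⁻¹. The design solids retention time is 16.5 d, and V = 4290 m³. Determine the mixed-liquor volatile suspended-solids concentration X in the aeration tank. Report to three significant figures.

X ≈ 2970 mg/L

X = Y·Q·ΔS·θ_c / [V·(1 + k_d θ_c)] = 0.492 × 2260 × (1570 − 25.2) × 16.5 / [4290 × (1 + 0.0742 × 16.5)] = 2970 mg/L.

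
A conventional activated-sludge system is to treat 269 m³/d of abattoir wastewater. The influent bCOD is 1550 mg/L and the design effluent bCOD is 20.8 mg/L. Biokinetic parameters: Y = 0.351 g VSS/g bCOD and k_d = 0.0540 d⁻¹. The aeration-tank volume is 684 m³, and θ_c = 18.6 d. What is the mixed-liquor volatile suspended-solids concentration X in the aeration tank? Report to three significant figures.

X = Y·Q·ΔS·θ_c / [V·(1 + k_d θ_c)] = 0.351 × 269 × (1550 − 20.8) × 18.6 / [684 × (1 + 0.0540 × 18.6)] = 1959 mg/L.

X ≈ 1960 mg/L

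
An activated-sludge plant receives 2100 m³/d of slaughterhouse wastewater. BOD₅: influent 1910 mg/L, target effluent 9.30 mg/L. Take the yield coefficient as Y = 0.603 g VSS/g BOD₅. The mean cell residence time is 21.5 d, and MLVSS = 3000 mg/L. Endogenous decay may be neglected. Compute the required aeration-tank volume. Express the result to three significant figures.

V ≈ 17200 m³

With k_d = 0 the design equation reduces to V = Y Q (S₀−S) θ_c / X = 0.603 × 2100 × (1910 − 9.30) × 21.5 / 3000 = 17249 m³.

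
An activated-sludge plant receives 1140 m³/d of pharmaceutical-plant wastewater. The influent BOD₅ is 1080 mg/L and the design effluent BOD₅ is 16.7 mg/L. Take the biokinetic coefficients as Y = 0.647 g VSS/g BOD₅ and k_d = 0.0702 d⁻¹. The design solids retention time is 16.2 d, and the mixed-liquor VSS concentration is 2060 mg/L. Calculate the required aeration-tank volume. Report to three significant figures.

Steady-state biomass mass balance: V·X·(1 + k_d·θ_c) = Y·Q·(S₀ − S)·θ_c, so V = 0.647 × 1140 × (1080 − 16.7) × 16.2 / [2060 × (1 + 0.0702 × 16.2)] = 1.27×10^7 / 4403 = 2886 m³.

V ≈ 2890 m³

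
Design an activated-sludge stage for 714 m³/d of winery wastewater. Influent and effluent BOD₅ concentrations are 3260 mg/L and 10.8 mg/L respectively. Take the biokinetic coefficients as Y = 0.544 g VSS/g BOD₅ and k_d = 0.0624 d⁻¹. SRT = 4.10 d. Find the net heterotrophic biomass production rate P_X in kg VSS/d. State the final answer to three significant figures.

Y_obs = Y / (1 + k_d θ_c) = 0.544 / (1 + 0.0624 × 4.10) = 0.544 / 1.256 = 0.4332.
Q·(S₀ − S) = 714 × (3260 − 10.8) × 10⁻³ = 2320 kg/d removed.
Biomass produced: P_X = Y_obs·Q·ΔS = 0.4332 × 2320 ≈ 1005 kg VSS/d.

P_X ≈ 1000 kg VSS/d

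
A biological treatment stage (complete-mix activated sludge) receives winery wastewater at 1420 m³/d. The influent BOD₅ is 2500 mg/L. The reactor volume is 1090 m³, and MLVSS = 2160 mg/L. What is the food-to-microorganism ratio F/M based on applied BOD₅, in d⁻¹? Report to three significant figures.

F/M ≈ 1.51 d⁻¹

F/M = applied load / biomass = Q·S₀/(V·X) = 1420 × 2500 / (1090 × 2160) = 1.508 d⁻¹.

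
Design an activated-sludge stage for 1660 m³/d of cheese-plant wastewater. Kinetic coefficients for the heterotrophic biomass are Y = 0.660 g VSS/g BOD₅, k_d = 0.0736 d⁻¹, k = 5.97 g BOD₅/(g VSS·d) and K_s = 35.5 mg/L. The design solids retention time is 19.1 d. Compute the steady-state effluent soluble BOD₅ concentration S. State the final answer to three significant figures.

S ≈ 1.17 mg/L

From the Monod/SRT balance for a CMAS, S = K_s·(1+k_d θ_c)/[θ_c·(Y k − k_d) − 1] = 35.5 × (1 + 0.0736 × 19.1) / [19.1 × (0.660 × 5.97 − 0.0736) − 1] = 85.40 / 72.85 = 1.172 mg/L.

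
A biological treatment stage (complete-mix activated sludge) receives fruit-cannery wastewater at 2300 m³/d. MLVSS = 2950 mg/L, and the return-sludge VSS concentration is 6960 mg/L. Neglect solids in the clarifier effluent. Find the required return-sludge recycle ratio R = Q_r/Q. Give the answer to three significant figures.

R ≈ 0.736

Mass balance around the secondary clarifier (neglecting effluent solids): R = X / (X_r − X) = 2950 / (6960 − 2950) = 0.7357.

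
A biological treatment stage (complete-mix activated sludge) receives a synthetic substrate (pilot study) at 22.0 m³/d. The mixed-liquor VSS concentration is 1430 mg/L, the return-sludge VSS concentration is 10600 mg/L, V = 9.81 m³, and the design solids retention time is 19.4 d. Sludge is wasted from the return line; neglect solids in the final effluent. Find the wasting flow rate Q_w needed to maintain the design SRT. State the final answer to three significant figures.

Q_w ≈ 0.0682 m³/d

θ_c = V·X/(Q_w·X_r) when wasting from the recycle, so Q_w = V·X/(θ_c·X_r) = 9.810 × 1430 / (19.4 × 10600) = 0.06822 m³/d.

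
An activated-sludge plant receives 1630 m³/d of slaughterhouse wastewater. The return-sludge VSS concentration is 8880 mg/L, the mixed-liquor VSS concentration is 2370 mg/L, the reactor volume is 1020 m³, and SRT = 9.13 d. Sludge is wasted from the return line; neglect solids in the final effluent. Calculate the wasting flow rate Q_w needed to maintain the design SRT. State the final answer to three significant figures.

θ_c = V·X/(Q_w·X_r) when wasting from the recycle, so Q_w = V·X/(θ_c·X_r) = 1020 × 2370 / (9.13 × 8880) = 29.82 m³/d.

Q_w ≈ 29.8 m³/d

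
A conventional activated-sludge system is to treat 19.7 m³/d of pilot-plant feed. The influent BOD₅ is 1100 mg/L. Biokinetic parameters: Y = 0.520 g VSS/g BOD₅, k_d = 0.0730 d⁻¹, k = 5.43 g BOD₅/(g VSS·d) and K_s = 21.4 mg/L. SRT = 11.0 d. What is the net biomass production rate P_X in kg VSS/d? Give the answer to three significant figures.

P_X ≈ 6.24 kg VSS/d

For a completely mixed reactor with recycle the Lawrence–McCarty relation gives S = K_s·(1 + k_d·θ_c) / [θ_c·(Y·k − k_d) − 1] = 21.4 × (1 + 0.0730 × 11.0) / [11.0 × (0.520 × 5.43 − 0.0730) − 1] = 38.58 / 29.26 = 1.319 mg/L.
Observed yield with endogenous decay: Y_obs = Y / (1 + k_d·θ_c) = 0.520 / (1 + 0.0730 × 11.0) = 0.520 / 1.803 = 0.2884 g VSS/g BOD₅.
Substrate removed = Q·(S₀ − S) = 19.7 m³/d × (1100 − 1.32) g/m³ = 2.16×10^4 g/d = 21.64 kg/d.
So the net sludge growth is P_X = 0.2884 × 21.64 = 6.242 kg VSS/d.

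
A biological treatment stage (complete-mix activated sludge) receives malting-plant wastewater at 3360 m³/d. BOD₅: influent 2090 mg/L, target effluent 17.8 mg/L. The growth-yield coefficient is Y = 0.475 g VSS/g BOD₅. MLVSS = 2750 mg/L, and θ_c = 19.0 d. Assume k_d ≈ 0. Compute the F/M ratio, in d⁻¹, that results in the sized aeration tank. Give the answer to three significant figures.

F/M ≈ 0.112 d⁻¹

V·X = Y·Q·ΔS·θ_c gives V = 0.475 × 3360 × (2090 − 17.8) × 19.0 / 2750 = 22850 m³.
Food-to-microorganism ratio F/M = Q S₀ / (V X) = 3360 × 2090 / (22850 × 2750) = 0.1118 d⁻¹.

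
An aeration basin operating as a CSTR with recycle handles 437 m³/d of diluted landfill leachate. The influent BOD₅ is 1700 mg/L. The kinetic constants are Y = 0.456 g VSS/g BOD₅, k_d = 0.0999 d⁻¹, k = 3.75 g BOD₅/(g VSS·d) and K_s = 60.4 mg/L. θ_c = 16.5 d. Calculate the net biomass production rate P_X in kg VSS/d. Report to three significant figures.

P_X ≈ 127 kg VSS/d

Effluent substrate depends only on kinetics and SRT: S = K_s(1 + k_d θ_c) / [θ_c(Yk − k_d) − 1] = 60.4 × (1 + 0.0999 × 16.5) / [16.5 × (0.456 × 3.75 − 0.0999) − 1] = 160.0 / 25.57 = 6.257 mg/L.
Correct the yield for decay: Y_obs = Y/(1 + k_d θ_c) = 0.456 / (1 + 0.0999 × 16.5) = 0.456 / 2.648 = 0.1722.
ΔS = 1700 − 6.26 = 1694 mg/L, so the substrate removal rate is 437 × 1694/1000 = 740.2 kg BOD₅/d.
Net biomass production P_X = Y_obs × Q·(S₀ − S) = 0.1722 × 740.2 = 127.4 kg VSS/d.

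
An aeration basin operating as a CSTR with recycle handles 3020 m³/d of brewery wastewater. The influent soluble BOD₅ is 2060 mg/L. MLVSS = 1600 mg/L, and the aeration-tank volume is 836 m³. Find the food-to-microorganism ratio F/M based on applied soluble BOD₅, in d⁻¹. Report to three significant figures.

F/M = Q·S₀ / (V·X) = 3020 × 2060 / (836.0 × 1600) = 4.651 g soluble BOD₅·(g VSS·d)⁻¹.

F/M ≈ 4.65 d⁻¹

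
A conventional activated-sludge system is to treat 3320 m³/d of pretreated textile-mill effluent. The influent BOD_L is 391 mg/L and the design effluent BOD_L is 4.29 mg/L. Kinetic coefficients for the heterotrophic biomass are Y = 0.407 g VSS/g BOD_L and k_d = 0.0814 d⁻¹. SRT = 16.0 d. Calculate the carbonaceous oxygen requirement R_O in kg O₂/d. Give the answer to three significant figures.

Observed yield with endogenous decay: Y_obs = Y / (1 + k_d·θ_c) = 0.407 / (1 + 0.0814 × 16.0) = 0.407 / 2.302 = 0.1768 g VSS/g BOD_L.
ΔS = 391 − 4.29 = 386.7 mg/L, so the substrate removal rate is 3320 × 386.7/1000 = 1284 kg BOD_L/d.
Biomass synthesised: P_X = Y_obs × 1284 = 227.0 kg VSS/d.
R_O = Q·ΔS − 1.42 P_X = 1284 − 322.3 = 961.6 kg O₂/d.

R_O ≈ 962 kg O₂/d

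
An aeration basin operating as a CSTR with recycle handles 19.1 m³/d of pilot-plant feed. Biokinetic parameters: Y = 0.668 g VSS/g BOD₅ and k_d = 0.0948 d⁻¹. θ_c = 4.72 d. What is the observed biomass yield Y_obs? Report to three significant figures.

Observed yield with endogenous decay: Y_obs = Y / (1 + k_d·θ_c) = 0.668 / (1 + 0.0948 × 4.72) = 0.668 / 1.447 = 0.4615 g VSS/g BOD₅.

Y_obs ≈ 0.461 g VSS/g BOD₅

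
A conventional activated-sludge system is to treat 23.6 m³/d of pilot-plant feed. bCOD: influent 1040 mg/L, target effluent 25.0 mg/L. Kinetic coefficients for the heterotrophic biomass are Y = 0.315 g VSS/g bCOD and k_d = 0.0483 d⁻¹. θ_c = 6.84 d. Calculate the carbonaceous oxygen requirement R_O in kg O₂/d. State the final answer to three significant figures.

Observed yield with endogenous decay: Y_obs = Y / (1 + k_d·θ_c) = 0.315 / (1 + 0.0483 × 6.84) = 0.315 / 1.330 = 0.2368 g VSS/g bCOD.
Mass of bCOD removed per day: Q(S₀ − S) = 23.6 × 1015 g/m³ = 23.95 kg/d.
P_X = Y_obs·Q·(S₀ − S) = 0.2368 × 23.95 = 5.672 kg VSS/d.
R_O = Q·ΔS − 1.42 P_X = 23.95 − 8.054 = 15.90 kg O₂/d.

R_O ≈ 15.9 kg O₂/d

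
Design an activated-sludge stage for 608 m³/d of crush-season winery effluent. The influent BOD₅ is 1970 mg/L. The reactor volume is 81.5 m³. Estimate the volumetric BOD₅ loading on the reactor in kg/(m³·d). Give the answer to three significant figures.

Volumetric loading L_v = Q·S₀ / V = 608 × 1970 g/m³ / 81.50 m³ = 14696 g/(m³·d) = 14.70 kg BOD₅/(m³·d).

L_v ≈ 14.7 kg BOD₅/(m³·d)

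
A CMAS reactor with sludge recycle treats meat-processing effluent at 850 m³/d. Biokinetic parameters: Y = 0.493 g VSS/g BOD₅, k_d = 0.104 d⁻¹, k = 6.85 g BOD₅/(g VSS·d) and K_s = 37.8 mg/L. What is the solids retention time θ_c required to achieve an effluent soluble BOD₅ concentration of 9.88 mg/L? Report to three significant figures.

From 1/θ_c = Y·k·S/(K_s + S) − k_d: Y·k·S/(K_s+S) = 0.493 × 6.85 × 9.88 / (37.8 + 9.88) = 0.6998 d⁻¹.
Then 1/θ_c = μ − k_d = 0.6998 − 0.104 = 0.5958 d⁻¹, giving θ_c = 1.678 d.

θ_c ≈ 1.68 d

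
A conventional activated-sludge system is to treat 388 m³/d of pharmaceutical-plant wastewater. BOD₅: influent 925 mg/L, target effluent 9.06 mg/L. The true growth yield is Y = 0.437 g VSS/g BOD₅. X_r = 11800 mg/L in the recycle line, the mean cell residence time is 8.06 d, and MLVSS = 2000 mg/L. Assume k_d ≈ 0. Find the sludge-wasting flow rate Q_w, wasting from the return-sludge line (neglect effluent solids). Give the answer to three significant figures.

Q_w ≈ 13.2 m³/d

With k_d = 0 the design equation reduces to V = Y Q (S₀−S) θ_c / X = 0.437 × 388 × (925 − 9.06) × 8.06 / 2000 = 625.9 m³.
θ_c = V·X/(Q_w·X_r) when wasting from the recycle, so Q_w = V·X/(θ_c·X_r) = 625.9 × 2000 / (8.06 × 11800) = 13.16 m³/d.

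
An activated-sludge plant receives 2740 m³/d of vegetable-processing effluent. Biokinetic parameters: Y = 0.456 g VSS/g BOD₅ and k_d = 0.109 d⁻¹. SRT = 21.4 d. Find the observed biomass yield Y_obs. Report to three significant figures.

Correct the yield for decay: Y_obs = Y/(1 + k_d θ_c) = 0.456 / (1 + 0.109 × 21.4) = 0.456 / 3.333 = 0.1368.

Y_obs ≈ 0.137 g VSS/g BOD₅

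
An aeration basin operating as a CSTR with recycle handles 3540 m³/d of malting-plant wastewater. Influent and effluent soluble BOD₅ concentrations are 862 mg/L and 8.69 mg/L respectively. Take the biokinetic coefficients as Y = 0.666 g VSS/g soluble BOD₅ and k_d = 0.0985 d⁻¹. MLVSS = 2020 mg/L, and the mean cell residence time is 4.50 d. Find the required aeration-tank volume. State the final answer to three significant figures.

Steady-state biomass mass balance: V·X·(1 + k_d·θ_c) = Y·Q·(S₀ − S)·θ_c, so V = 0.666 × 3540 × (862 − 8.69) × 4.50 / [2020 × (1 + 0.0985 × 4.50)] = 9.05×10^6 / 2915 = 3105 m³.

V ≈ 3110 m³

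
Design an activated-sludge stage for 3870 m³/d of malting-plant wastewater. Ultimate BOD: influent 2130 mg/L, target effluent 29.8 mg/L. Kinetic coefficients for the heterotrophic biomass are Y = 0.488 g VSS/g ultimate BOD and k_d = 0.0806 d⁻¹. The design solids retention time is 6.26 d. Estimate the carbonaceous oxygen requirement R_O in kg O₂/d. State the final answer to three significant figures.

R_O ≈ 4380 kg O₂/d

The observed yield is Y_obs = Y/(1 + k_d·θ_c) = 0.488 / (1 + 0.0806 × 6.26) = 0.488 / 1.505 = 0.3243 g VSS per g ultimate BOD removed.
Substrate removed = Q·(S₀ − S) = 3870 m³/d × (2130 − 29.8) g/m³ = 8.13×10^6 g/d = 8128 kg/d.
Net sludge production P_X = 0.3243 × 8128 = 2636 kg VSS/d.
R_O = Q·ΔS − 1.42 P_X = 8128 − 3743 = 4384 kg O₂/d.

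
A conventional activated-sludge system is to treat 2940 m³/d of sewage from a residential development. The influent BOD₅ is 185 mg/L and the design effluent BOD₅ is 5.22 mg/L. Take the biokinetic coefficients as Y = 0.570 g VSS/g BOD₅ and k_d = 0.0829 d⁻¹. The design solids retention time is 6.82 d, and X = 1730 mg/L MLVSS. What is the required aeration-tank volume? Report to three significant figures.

Rearranging the biomass balance for a CMAS with decay, V = Y·Q·ΔS·θ_c / [X·(1+k_d θ_c)] = 0.570 × 2940 × (185 − 5.22) × 6.82 / [1730 × (1 + 0.0829 × 6.82)] = 2.05×10^6 / 2708 = 758.7 m³.

V ≈ 759 m³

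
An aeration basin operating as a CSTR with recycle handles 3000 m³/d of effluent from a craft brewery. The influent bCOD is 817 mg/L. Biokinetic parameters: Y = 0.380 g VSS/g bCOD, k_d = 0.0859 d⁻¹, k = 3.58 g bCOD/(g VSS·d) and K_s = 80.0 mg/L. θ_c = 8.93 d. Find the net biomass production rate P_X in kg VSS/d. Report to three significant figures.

Effluent substrate depends only on kinetics and SRT: S = K_s(1 + k_d θ_c) / [θ_c(Yk − k_d) − 1] = 80.0 × (1 + 0.0859 × 8.93) / [8.93 × (0.380 × 3.58 − 0.0859) − 1] = 141.4 / 10.38 = 13.62 mg/L.
Correct the yield for decay: Y_obs = Y/(1 + k_d θ_c) = 0.380 / (1 + 0.0859 × 8.93) = 0.380 / 1.767 = 0.2150.
Substrate removed = Q·(S₀ − S) = 3000 m³/d × (817 − 13.6) g/m³ = 2.41×10^6 g/d = 2410 kg/d.
Biomass produced: P_X = Y_obs·Q·ΔS = 0.2150 × 2410 ≈ 518.3 kg VSS/d.

P_X ≈ 518 kg VSS/d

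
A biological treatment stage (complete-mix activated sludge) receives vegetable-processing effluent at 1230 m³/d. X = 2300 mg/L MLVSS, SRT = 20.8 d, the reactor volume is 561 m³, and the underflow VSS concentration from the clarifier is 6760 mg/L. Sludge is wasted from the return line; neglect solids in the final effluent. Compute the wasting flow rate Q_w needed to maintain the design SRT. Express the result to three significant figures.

θ_c = V·X/(Q_w·X_r) when wasting from the recycle, so Q_w = V·X/(θ_c·X_r) = 561.0 × 2300 / (20.8 × 6760) = 9.177 m³/d.

Q_w ≈ 9.18 m³/d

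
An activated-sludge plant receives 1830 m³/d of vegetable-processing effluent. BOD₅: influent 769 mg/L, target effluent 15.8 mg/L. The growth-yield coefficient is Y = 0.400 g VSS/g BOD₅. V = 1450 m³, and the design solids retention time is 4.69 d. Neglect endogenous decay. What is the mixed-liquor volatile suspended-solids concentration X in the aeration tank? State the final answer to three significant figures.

Without decay, X = Y Q (S₀−S) θ_c / V = 0.400 × 1830 × (769 − 15.8) × 4.69 / 1450 = 1783 mg/L.

X ≈ 1780 mg/L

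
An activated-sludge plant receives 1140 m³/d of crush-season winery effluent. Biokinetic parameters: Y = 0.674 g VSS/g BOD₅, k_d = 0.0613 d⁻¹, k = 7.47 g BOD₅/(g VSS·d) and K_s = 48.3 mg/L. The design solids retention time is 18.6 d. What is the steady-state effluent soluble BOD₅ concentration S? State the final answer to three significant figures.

S ≈ 1.13 mg/L

Effluent substrate depends only on kinetics and SRT: S = K_s(1 + k_d θ_c) / [θ_c(Yk − k_d) − 1] = 48.3 × (1 + 0.0613 × 18.6) / [18.6 × (0.674 × 7.47 − 0.0613) − 1] = 103.4 / 91.51 = 1.130 mg/L.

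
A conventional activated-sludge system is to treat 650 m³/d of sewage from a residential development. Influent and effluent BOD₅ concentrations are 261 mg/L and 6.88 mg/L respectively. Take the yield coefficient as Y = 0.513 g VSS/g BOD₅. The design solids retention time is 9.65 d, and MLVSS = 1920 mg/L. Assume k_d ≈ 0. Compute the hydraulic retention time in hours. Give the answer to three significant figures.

τ ≈ 15.7 h

Biomass mass balance (decay neglected): V·X = Y·Q·(S₀ − S)·θ_c, so V = 0.513 × 650 × (261 − 6.88) × 9.65 / 1920 = 425.9 m³.
τ = V/Q = 425.9/650 = 0.6552 d, or 15.73 h.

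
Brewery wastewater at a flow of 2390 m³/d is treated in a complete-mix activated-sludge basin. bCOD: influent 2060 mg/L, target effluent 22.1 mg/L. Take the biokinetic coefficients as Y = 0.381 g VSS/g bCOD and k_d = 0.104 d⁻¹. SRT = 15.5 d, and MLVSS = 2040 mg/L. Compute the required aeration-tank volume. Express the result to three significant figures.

V ≈ 5400 m³

Steady-state biomass mass balance: V·X·(1 + k_d·θ_c) = Y·Q·(S₀ − S)·θ_c, so V = 0.381 × 2390 × (2060 − 22.1) × 15.5 / [2040 × (1 + 0.104 × 15.5)] = 2.88×10^7 / 5328 = 5398 m³.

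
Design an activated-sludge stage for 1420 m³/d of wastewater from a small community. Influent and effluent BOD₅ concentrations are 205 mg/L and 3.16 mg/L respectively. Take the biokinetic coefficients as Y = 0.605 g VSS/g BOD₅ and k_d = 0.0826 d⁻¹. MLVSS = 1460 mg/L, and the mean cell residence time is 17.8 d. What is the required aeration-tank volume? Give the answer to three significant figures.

From the SRT design equation V = Y Q (S₀−S) θ_c / [X (1 + k_d θ_c)] = 0.605 × 1420 × (205 − 3.16) × 17.8 / [1460 × (1 + 0.0826 × 17.8)] = 3.09×10^6 / 3607 = 855.8 m³.

V ≈ 856 m³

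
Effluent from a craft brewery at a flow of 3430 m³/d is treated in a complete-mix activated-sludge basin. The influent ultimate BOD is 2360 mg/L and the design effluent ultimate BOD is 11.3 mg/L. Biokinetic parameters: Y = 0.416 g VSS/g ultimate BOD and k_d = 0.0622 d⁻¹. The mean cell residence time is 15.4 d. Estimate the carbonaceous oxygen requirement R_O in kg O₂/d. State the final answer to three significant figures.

Observed yield with endogenous decay: Y_obs = Y / (1 + k_d·θ_c) = 0.416 / (1 + 0.0622 × 15.4) = 0.416 / 1.958 = 0.2125 g VSS/g ultimate BOD.
ΔS = 2360 − 11.3 = 2349 mg/L, so the substrate removal rate is 3430 × 2349/1000 = 8056 kg ultimate BOD/d.
P_X = Y_obs·Q·(S₀ − S) = 0.2125 × 8056 = 1712 kg VSS/d.
Carbonaceous O₂ demand = substrate oxidised − cell-mass equivalent = 8056 − 1.42 × 1712 = 5625 kg O₂/d.

R_O ≈ 5630 kg O₂/d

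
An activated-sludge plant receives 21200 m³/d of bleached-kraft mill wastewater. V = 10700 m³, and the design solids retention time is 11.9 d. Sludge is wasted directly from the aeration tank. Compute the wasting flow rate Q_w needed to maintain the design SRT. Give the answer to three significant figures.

With mixed-liquor wasting, θ_c = V/Q_w, so Q_w = V/θ_c = 10700/11.9 = 899.2 m³/d.

Q_w ≈ 899 m³/d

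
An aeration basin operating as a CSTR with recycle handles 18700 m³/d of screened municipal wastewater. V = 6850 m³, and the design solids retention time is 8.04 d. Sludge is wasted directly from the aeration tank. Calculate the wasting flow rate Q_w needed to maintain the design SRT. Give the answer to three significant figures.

For wasting at MLVSS concentration, Q_w = V/θ_c = 6850/8.04 = 852.0 m³/d.

Q_w ≈ 852 m³/d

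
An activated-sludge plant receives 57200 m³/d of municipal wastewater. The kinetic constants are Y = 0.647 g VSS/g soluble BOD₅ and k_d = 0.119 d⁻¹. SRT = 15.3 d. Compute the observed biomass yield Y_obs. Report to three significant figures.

Y_obs ≈ 0.229 g VSS/g soluble BOD₅

Y_obs = Y / (1 + k_d θ_c) = 0.647 / (1 + 0.119 × 15.3) = 0.647 / 2.821 = 0.2294.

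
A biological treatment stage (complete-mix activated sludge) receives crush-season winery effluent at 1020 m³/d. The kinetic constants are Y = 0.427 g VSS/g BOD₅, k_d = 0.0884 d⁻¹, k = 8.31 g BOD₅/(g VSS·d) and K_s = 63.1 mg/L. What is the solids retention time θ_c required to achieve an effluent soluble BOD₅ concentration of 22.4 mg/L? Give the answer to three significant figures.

At the target effluent, Y k S/(K_s+S) = 0.427×8.31×22.4/85.50 = 0.9296 d⁻¹.
1/θ_c = 0.9296 − 0.0884 = 0.8412 d⁻¹, so θ_c = 1.189 d.

θ_c ≈ 1.19 d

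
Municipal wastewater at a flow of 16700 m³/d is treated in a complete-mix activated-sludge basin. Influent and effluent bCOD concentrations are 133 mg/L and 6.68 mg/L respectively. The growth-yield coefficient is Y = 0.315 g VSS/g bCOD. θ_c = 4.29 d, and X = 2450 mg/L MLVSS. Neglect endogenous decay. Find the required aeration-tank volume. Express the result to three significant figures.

With k_d = 0 the design equation reduces to V = Y Q (S₀−S) θ_c / X = 0.315 × 16700 × (133 − 6.68) × 4.29 / 2450 = 1164 m³.

V ≈ 1160 m³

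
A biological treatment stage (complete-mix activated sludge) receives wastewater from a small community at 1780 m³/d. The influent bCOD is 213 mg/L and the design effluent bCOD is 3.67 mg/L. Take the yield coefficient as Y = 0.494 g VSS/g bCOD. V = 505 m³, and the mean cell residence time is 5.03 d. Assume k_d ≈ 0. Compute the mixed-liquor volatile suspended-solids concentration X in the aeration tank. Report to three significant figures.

X ≈ 1830 mg/L

Without decay, X = Y Q (S₀−S) θ_c / V = 0.494 × 1780 × (213 − 3.67) × 5.03 / 505 = 1833 mg/L.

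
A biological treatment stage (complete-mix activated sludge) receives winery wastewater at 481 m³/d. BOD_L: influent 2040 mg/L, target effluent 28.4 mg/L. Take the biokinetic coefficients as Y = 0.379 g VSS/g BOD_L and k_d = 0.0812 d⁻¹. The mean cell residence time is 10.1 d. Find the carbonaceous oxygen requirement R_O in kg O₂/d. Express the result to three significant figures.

Y_obs = Y / (1 + k_d θ_c) = 0.379 / (1 + 0.0812 × 10.1) = 0.379 / 1.820 = 0.2082.
Q·(S₀ − S) = 481 × (2040 − 28.4) × 10⁻³ = 967.6 kg/d removed.
Biomass synthesised: P_X = Y_obs × 967.6 = 201.5 kg VSS/d.
Carbonaceous O₂ demand = substrate oxidised − cell-mass equivalent = 967.6 − 1.42 × 201.5 = 681.5 kg O₂/d.

R_O ≈ 681 kg O₂/d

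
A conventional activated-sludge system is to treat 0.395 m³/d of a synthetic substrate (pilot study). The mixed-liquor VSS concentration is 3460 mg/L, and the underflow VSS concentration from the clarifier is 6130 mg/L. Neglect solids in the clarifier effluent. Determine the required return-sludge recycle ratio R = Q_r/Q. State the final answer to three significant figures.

R = Q_r/Q = X/(X_r − X) = 3460 / (6130 − 3460) = 1.296.

R ≈ 1.30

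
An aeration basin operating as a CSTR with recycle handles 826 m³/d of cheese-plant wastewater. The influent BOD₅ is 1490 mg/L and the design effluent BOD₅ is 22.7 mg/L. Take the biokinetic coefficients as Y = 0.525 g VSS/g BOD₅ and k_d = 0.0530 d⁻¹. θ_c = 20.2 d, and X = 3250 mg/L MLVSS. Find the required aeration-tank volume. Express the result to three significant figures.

V ≈ 1910 m³

Steady-state biomass mass balance: V·X·(1 + k_d·θ_c) = Y·Q·(S₀ − S)·θ_c, so V = 0.525 × 826 × (1490 − 22.7) × 20.2 / [3250 × (1 + 0.0530 × 20.2)] = 1.29×10^7 / 6729 = 1910 m³.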